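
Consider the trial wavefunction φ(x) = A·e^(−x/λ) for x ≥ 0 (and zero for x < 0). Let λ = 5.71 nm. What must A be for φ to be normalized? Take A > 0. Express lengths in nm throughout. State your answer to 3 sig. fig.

A ≈ 0.592 nm^(-1/2)

We need A² ∫|f|² dx = 1, taking the integral from 0 to ∞.
Recall ∫₀^∞ x^m e^(−x/β) dx = m!·β^(m+1), the integral (without the A² prefactor) comes out to λ/2.
Setting this equal to 1 gives A² = 1/(λ/2).
With λ = 5.71: A² = 0.3503 and A = 0.5918.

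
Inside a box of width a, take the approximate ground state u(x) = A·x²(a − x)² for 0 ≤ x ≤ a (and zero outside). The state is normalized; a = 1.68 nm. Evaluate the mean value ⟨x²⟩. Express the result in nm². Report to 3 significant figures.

⟨x^2⟩ ≈ 0.770 nm^2

⟨x²⟩ = ∫ x^2 |u|² dx over the full domain.
Expanding the polynomial and integrating term by term, evaluating both integrals, ⟨x²⟩ = 3·a^2/11.
Putting a = 1.68 gives 0.7697.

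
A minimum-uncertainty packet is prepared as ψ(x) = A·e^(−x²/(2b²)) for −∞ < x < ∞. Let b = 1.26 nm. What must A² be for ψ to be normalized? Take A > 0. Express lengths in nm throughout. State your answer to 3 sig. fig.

Require ∫ |ψ|² dx = 1 over the whole domain.
With ∫_{−∞}^{∞} x^(2m) e^(−αx²) dx = (2m−1)!!·√π / (2^m α^(m+1/2)), ∫|ψ|² dx = A²·(√(π)·b).
Setting this equal to 1 gives A² = 1/(√(π)·b).
With b = 1.26: A² = 0.4478 and A = 0.6692.

A^2 ≈ 0.448 nm^(-1)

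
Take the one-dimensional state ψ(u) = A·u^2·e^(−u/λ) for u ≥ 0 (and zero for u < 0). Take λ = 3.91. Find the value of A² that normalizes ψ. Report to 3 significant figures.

We need A² ∫|f|² du = 1, taking the integral from 0 to ∞.
The integral (without the A² prefactor) comes out to 3·λ^5/4.
With λ = 3.91: A² = 0.001459 and A = 0.03820.

A^2 ≈ 0.00146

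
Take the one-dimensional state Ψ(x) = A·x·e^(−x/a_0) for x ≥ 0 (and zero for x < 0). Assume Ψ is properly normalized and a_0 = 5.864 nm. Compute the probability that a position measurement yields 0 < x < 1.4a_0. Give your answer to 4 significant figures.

P ≈ 0.5305

|Ψ|² is the probability density, so P = ∫_{0}^{1.4a_0} |Ψ|² dx.
With A² fixed by ∫|Ψ|² = 1, i.e. A² = (a_0^3/4)^(−1), substitute and integrate.
In terms of u = x/a_0 (A² and the length scale cancel between numerator and denominator), P = [∫_{0}^{1.4} u^2·e^(-2·u) du] / [∫_{0}^{∞} u^2·e^(-2·u) du].
An antiderivative of u^2·e^(-2·u) is -(2·u^2 + 2·u + 1)·e^(-2·u)/4; evaluating from 0 to 1.4 gives 1/4 - 193·e^(-14/5)/100, while the full integral is 1/4.
Evaluating gives P = 0.53055.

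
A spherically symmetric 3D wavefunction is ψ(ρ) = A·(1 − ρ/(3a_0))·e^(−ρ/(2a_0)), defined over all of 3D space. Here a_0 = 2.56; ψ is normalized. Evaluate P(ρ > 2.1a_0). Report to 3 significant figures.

P ≈ 0.669

With dV = 4πρ²dρ, the probability is ∫|ψ|² dV over ρ > 2.1a_0.
The full normalization integral is A²·[8·π·a_0^3/3] = 1, fixing A².
Substituting u = ρ/a_0, A², 4π and the length scale all cancel in the ratio: P = ∫_{2.1}^{∞} u^2·(1 - u/3)^2·e^(-u) du / ∫_{0}^{∞} u^2·(1 - u/3)^2·e^(-u) du.
With ∫ u^2·(1 - u/3)^2·e^(-u) du = (-u^4 + 2·u^3 - 3·u^2 - 6·u - 6)·e^(-u)/9 + C, the region integral is ≈ 0.44569 and the full one is 2/3.
This evaluates to P = 0.6685.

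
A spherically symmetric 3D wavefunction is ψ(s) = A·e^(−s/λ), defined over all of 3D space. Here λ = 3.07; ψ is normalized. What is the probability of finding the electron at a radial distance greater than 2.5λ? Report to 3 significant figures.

Integrate the radial probability density 4πs²|ψ|² over s > 2.5λ.
A² is fixed by ∫₀^∞ 4πs²|ψ|² ds = 1, i.e. A² = (π·λ^3)^(−1).
In terms of u = s/λ (A², 4π and the length scale all cancel between numerator and denominator), P = [∫_{2.5}^{∞} u^2·e^(-2·u) du] / [∫_{0}^{∞} u^2·e^(-2·u) du].
An antiderivative of u^2·e^(-2·u) is -(2·u^2 + 2·u + 1)·e^(-2·u)/4; evaluating from 2.5 to ∞ gives 37·e^(-5)/8, while the full integral is 1/4.
Taking the ratio yields P = 0.1247.

P ≈ 0.125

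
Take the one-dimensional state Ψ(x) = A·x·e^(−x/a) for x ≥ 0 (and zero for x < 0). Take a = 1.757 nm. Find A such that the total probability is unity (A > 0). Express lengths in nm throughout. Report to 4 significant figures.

A ≈ 0.8588 nm^(-3/2)

We need A² ∫|f|² dx = 1, taking the integral from 0 to ∞.
With Ψ = A·x·e^(−x/a), the integral evaluates to A²·[a^3/4].
Substituting a = 1.757 gives A² = 0.73747, so A = 0.85876.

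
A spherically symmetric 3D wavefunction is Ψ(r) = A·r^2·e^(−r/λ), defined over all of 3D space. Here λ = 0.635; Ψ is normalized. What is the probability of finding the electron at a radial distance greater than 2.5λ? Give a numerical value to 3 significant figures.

P ≈ 0.762

With dV = 4πr²dr, the probability is ∫|Ψ|² dV over r > 2.5λ.
Normalization gives A² = 1/(45·π·λ^7/2).
Let u = r/λ; then A², 4π and the length scale all cancel, so P = ∫_{2.5}^{∞} u^6·e^(-2·u) du ÷ ∫_{0}^{∞} u^6·e^(-2·u) du.
An antiderivative of u^6·e^(-2·u) is -(4·u^6 + 12·u^5 + 30·u^4 + 60·u^3 + 90·u^2 + 90·u + 45)·e^(-2·u)/8; evaluating from 2.5 to ∞ gives ≈ 4.2873, while the full integral is 45/8.
Taking the ratio yields P = 0.7622.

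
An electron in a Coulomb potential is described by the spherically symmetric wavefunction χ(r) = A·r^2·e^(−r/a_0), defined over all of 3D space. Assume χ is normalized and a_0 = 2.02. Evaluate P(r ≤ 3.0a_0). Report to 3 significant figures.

With dV = 4πr²dr, the probability is ∫|χ|² dV over r ≤ 3.0a_0.
The full normalization integral is A²·[45·π·a_0^7/2] = 1, fixing A².
Let u = r/a_0; then A², 4π and the length scale all cancel, so P = ∫_{0}^{3.0} u^6·e^(-2·u) du ÷ ∫_{0}^{∞} u^6·e^(-2·u) du.
An antiderivative of u^6·e^(-2·u) is -(4·u^6 + 12·u^5 + 30·u^4 + 60·u^3 + 90·u^2 + 90·u + 45)·e^(-2·u)/8; evaluating from 0 to 3.0 gives ≈ 2.2145, while the full integral is 45/8.
Taking the ratio yields P = 0.3937.

P ≈ 0.394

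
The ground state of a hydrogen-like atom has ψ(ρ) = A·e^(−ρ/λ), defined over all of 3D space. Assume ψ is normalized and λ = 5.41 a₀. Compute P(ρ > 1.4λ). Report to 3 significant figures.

P ≈ 0.469

With dV = 4πρ²dρ, the probability is ∫|ψ|² dV over ρ > 1.4λ.
The full normalization integral is A²·[π·λ^3] = 1, fixing A².
Let u = ρ/λ; then A², 4π and the length scale all cancel, so P = ∫_{1.4}^{∞} u^2·e^(-2·u) du ÷ ∫_{0}^{∞} u^2·e^(-2·u) du.
Using ∫ u^2·e^(-2·u) du = -(2·u^2 + 2·u + 1)·e^(-2·u)/4, the numerator is 193·e^(-14/5)/100 and the denominator is 1/4.
This evaluates to P = 0.4695.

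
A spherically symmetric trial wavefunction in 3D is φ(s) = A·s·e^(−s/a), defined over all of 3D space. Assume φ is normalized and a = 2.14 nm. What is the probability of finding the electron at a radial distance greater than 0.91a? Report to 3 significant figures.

With dV = 4πs²ds, the probability is ∫|φ|² dV over s > 0.91a.
A² is fixed by ∫₀^∞ 4πs²|φ|² ds = 1, i.e. A² = (3·π·a^5)^(−1).
In terms of u = s/a (A², 4π and the length scale all cancel between numerator and denominator), P = [∫_{0.91}^{∞} u^4·e^(-2·u) du] / [∫_{0}^{∞} u^4·e^(-2·u) du].
With ∫ u^4·e^(-2·u) du = -(u^4/2 + u^3 + 3·u^2/2 + 3·u/2 + 3/4)·e^(-2·u) + C, the region integral is ≈ 0.72160 and the full one is 3/4.
The region integral divided by the full integral gives P = 0.9621.

P ≈ 0.962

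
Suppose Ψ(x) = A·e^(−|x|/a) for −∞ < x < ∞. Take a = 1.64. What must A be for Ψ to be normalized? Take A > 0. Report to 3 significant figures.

The normalization condition is ∫|Ψ|² dx = 1 from −∞ to ∞.
The integral (without the A² prefactor) comes out to a.
So A² = (a)^(−1).
Plugging in a = 1.64 yields A = 0.7809.

A ≈ 0.781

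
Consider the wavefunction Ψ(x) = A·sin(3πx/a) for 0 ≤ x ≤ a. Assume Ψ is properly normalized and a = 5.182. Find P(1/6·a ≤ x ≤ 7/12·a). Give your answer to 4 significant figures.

P ≈ 0.4697

P = ∫_{1/6·a}^{7/12·a} |Ψ(x)|² dx.
Since A² = 1/(a/2), this is the region integral divided by the full normalization integral.
Let u = x/a; then A² and the length scale cancel, so P = ∫_{1/6}^{7/12} sin(3·π·u)^2 du ÷ ∫_{0}^{1} sin(3·π·u)^2 du.
An antiderivative of sin(3·π·u)^2 is u/2 - sin(6·π·u)/(12·π); evaluating from 1/6 to 7/12 gives 1/(12·π) + 5/24, while the full integral is 1/2.
The result is P = (2 + 5·π)/(12·π).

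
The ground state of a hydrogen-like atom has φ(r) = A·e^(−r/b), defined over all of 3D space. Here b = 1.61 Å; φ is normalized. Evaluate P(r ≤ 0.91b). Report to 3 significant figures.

With dV = 4πr²dr, the probability is ∫|φ|² dV over r ≤ 0.91b.
A² is fixed by ∫₀^∞ 4πr²|φ|² dr = 1, i.e. A² = (π·b^3)^(−1).
Let u = r/b; then A², 4π and the length scale all cancel, so P = ∫_{0}^{0.91} u^2·e^(-2·u) du ÷ ∫_{0}^{∞} u^2·e^(-2·u) du.
An antiderivative of u^2·e^(-2·u) is -(2·u^2 + 2·u + 1)·e^(-2·u)/4; evaluating from 0 to 0.91 gives ≈ 0.068685, while the full integral is 1/4.
This evaluates to P = 0.2747.

P ≈ 0.275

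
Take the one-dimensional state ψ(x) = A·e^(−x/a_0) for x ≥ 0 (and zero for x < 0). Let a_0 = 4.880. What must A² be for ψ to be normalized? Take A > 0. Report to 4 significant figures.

A^2 ≈ 0.4098

We need A² ∫|f|² dx = 1, taking the integral from 0 to ∞.
The integral (without the A² prefactor) comes out to a_0/2.
Setting this equal to 1 gives A² = 1/(a_0/2).
Plugging in a_0 = 4.880 yields A = 0.64018.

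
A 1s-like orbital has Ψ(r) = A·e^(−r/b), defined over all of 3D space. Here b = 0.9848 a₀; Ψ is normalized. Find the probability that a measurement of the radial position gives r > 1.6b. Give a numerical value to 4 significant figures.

Integrate the radial probability density 4πr²|Ψ|² over r > 1.6b.
The full normalization integral is A²·[π·b^3] = 1, fixing A².
Substituting u = r/b, A², 4π and the length scale all cancel in the ratio: P = ∫_{1.6}^{∞} u^2·e^(-2·u) du / ∫_{0}^{∞} u^2·e^(-2·u) du.
Using ∫ u^2·e^(-2·u) du = -(2·u^2 + 2·u + 1)·e^(-2·u)/4, the numerator is 233·e^(-16/5)/100 and the denominator is 1/4.
This evaluates to P = 0.37990.

P ≈ 0.3799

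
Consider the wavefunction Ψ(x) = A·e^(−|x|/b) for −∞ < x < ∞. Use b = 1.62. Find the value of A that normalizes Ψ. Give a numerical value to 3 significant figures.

A ≈ 0.786

The normalization condition is ∫|Ψ|² dx = 1 from −∞ to ∞.
With ∫₀^∞ x^0 e^(−αx) dx = 0!/α^1, ∫|Ψ|² dx = A²·(b).
Plugging in b = 1.62 yields A = 0.7857.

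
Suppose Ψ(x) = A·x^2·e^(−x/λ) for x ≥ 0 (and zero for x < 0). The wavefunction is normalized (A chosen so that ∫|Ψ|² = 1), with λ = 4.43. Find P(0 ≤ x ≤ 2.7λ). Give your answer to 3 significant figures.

P = ∫_{0}^{2.7λ} |Ψ(x)|² dx.
The normalization integral ∫|Ψ|²dx over the whole domain equals 3·λ^5/4·A², and A² cancels in the ratio.
In terms of u = x/λ (A² and the length scale cancel between numerator and denominator), P = [∫_{0}^{2.7} u^4·e^(-2·u) du] / [∫_{0}^{∞} u^4·e^(-2·u) du].
Using ∫ u^4·e^(-2·u) du = -(u^4/2 + u^3 + 3·u^2/2 + 3·u/2 + 3/4)·e^(-2·u), the numerator is ≈ 0.47002 and the denominator is 3/4.
This works out to P = 0.6267.

P ≈ 0.627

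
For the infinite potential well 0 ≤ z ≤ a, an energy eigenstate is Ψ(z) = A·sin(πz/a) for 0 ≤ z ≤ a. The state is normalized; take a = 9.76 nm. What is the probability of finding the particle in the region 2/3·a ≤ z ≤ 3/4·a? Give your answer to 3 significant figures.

P ≈ 0.105

The probability is P = ∫ |Ψ|² dz over [2/3·a, 3/4·a].
Since A² = 1/(a/2), this is the region integral divided by the full normalization integral.
Substituting u = z/a, A² and the length scale cancel in the ratio: P = ∫_{2/3}^{3/4} sin(π·u)^2 du / ∫_{0}^{1} sin(π·u)^2 du.
An antiderivative of sin(π·u)^2 is u/2 - sin(2·π·u)/(4·π); evaluating from 2/3 to 3/4 gives -√(3)/(8·π) + 1/24 + 1/(4·π), while the full integral is 1/2.
Taking the ratio, P = (-3·√(3) + π + 6)/(12·π).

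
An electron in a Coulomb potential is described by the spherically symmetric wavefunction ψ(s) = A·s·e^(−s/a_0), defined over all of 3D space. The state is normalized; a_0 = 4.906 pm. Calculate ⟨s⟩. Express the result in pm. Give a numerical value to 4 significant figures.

⟨s⟩ = ∫ s |ψ|² 4πs² ds over the full domain.
Since the A² factors cancel between numerator and denominator, ⟨s⟩ = 5·a_0/2.
With a_0 = 4.906, ⟨s⟩ = 12.265.

⟨s⟩ ≈ 12.27 pm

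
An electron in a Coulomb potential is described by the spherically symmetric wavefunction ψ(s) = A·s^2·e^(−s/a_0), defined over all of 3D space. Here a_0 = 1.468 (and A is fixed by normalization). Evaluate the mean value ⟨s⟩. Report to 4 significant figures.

By definition ⟨s⟩ = ∫ s |ψ(s)|² 4πs² ds.
Using ∫₀^∞ sⁿ e^(−αs) ds = n!/αⁿ⁺¹, since the A² factors cancel between numerator and denominator, ⟨s⟩ = 7·a_0/2.
Putting a_0 = 1.468 gives 5.1380.

⟨s⟩ ≈ 5.138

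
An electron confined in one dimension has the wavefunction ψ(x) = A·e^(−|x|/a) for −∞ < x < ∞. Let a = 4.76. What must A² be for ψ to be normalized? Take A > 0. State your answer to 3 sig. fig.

A^2 ≈ 0.210

We need A² ∫|f|² dx = 1, taking the integral from −∞ to ∞.
With ψ = A·e^(−|x|/a), the integral evaluates to A²·[a].
So A² = (a)^(−1).
Plugging in a = 4.76 yields A = 0.4583.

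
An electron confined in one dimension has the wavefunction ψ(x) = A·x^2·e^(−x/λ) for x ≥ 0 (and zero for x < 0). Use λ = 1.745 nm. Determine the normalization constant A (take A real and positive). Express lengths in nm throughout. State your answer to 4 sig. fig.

A ≈ 0.2871 nm^(-5/2)

We need A² ∫|f|² dx = 1, taking the integral from 0 to ∞.
With ∫₀^∞ x^4 e^(−αx) dx = 4!/α^5, ∫|ψ|² dx = A²·(3·λ^5/4).
Setting this equal to 1 gives A² = 1/(3·λ^5/4).
Plugging in λ = 1.745 yields A = 0.28707.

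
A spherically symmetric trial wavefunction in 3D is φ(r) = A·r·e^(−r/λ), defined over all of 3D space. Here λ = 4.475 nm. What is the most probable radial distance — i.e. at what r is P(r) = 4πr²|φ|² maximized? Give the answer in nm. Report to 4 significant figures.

Differentiate P(r) = 4πr²|φ|² with respect to r and set to zero.
Solving yields r = 2·λ.
With λ = 4.475, the most probable radial distance is 8.9500 nm.

r ≈ 8.950 nm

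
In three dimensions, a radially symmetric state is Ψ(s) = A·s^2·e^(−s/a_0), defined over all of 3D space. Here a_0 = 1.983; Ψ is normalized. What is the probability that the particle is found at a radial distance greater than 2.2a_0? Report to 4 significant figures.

With dV = 4πs²ds, the probability is ∫|Ψ|² dV over s > 2.2a_0.
The full normalization integral is A²·[45·π·a_0^7/2] = 1, fixing A².
Substituting u = s/a_0, A², 4π and the length scale all cancel in the ratio: P = ∫_{2.2}^{∞} u^6·e^(-2·u) du / ∫_{0}^{∞} u^6·e^(-2·u) du.
An antiderivative of u^6·e^(-2·u) is -(4·u^6 + 12·u^5 + 30·u^4 + 60·u^3 + 90·u^2 + 90·u + 45)·e^(-2·u)/8; evaluating from 2.2 to ∞ gives ≈ 4.74550, while the full integral is 45/8.
Taking the ratio yields P = 0.84365.

P ≈ 0.8436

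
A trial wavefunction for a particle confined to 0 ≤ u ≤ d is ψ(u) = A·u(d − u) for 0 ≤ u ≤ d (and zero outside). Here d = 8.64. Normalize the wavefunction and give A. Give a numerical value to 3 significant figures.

A ≈ 0.0250

The normalization condition is ∫|ψ|² du = 1 from 0 to d.
Carrying out the integral gives A² · d^5/30.
Hence A² = 1/[d^5/30].
Substituting d = 8.64 gives A² = 0.0006231, so A = 0.02496.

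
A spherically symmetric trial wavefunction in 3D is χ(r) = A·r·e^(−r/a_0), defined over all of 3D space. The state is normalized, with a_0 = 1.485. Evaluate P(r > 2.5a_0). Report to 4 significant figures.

P ≈ 0.4405

Integrate the radial probability density 4πr²|χ|² over r > 2.5a_0.
A² is fixed by ∫₀^∞ 4πr²|χ|² dr = 1, i.e. A² = (3·π·a_0^5)^(−1).
Substituting u = r/a_0, A², 4π and the length scale all cancel in the ratio: P = ∫_{2.5}^{∞} u^4·e^(-2·u) du / ∫_{0}^{∞} u^4·e^(-2·u) du.
An antiderivative of u^4·e^(-2·u) is -(u^4/2 + u^3 + 3·u^2/2 + 3·u/2 + 3/4)·e^(-2·u); evaluating from 2.5 to ∞ gives 1569·e^(-5)/32, while the full integral is 3/4.
The region integral divided by the full integral gives P = 0.44049.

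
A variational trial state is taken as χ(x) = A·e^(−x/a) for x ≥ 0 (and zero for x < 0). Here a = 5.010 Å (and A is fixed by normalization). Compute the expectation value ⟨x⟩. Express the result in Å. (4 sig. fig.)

⟨x⟩ ≈ 2.505 Å

The expectation value is the |χ|²-weighted average of x: ∫ x|χ|² dx.
With ∫₀^∞ x^1 e^(−αx) dx = 1!/α^2, evaluating both integrals, ⟨x⟩ = a/2.
Putting a = 5.010 gives 2.5050.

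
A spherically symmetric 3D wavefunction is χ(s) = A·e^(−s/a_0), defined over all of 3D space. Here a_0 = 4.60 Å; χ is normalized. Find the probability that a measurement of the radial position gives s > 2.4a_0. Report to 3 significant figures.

P ≈ 0.143

With dV = 4πs²ds, the probability is ∫|χ|² dV over s > 2.4a_0.
Normalization gives A² = 1/(π·a_0^3).
Substituting u = s/a_0, A², 4π and the length scale all cancel in the ratio: P = ∫_{2.4}^{∞} u^2·e^(-2·u) du / ∫_{0}^{∞} u^2·e^(-2·u) du.
An antiderivative of u^2·e^(-2·u) is -(2·u^2 + 2·u + 1)·e^(-2·u)/4; evaluating from 2.4 to ∞ gives 433·e^(-24/5)/100, while the full integral is 1/4.
This evaluates to P = 0.1425.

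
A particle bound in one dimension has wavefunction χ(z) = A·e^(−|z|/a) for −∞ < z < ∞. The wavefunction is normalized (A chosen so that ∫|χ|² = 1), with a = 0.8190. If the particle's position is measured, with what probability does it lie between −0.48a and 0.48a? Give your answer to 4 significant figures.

P = ∫_{−0.48a}^{0.48a} |χ(z)|² dz.
The normalization integral ∫|χ|²dz over the whole domain equals a·A², and A² cancels in the ratio.
By symmetry take twice the z ≥ 0 contribution in numerator and denominator; the 2's cancel. In terms of u = z/a (A² and the length scale cancel between numerator and denominator), P = [∫_{0}^{0.48} e^(-2·u) du] / [∫_{0}^{∞} e^(-2·u) du].
An antiderivative of e^(-2·u) is -e^(-2·u)/2; evaluating from 0 to 0.48 gives 1/2 - e^(-24/25)/2, while the full integral is 1/2.
This works out to P = 0.61711.

P ≈ 0.6171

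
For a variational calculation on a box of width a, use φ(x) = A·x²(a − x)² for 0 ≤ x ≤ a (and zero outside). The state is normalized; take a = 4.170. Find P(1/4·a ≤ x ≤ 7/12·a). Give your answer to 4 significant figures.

|φ|² is the probability density, so P = ∫_{1/4·a}^{7/12·a} |φ|² dx.
The normalization integral ∫|φ|²dx over the whole domain equals a^9/630·A², and A² cancels in the ratio.
Let u = x/a; then A² and the length scale cancel, so P = ∫_{1/4}^{7/12} u^4·(1 - u)^4 du ÷ ∫_{0}^{1} u^4·(1 - u)^4 du.
An antiderivative of u^4·(1 - u)^4 is u^5·(70·u^4 - 315·u^3 + 540·u^2 - 420·u + 126)/630; evaluating from 1/4 to 7/12 gives ≈ 0.00102975, while the full integral is 1/630.
The result is P = 0.64874.

P ≈ 0.6487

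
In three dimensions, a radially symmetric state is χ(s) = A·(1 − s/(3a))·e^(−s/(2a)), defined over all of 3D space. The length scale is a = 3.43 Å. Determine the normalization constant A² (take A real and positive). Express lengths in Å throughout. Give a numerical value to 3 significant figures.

Require ∫ |χ|² 4πs² ds = 1 over the whole domain.
In 3D with spherical symmetry the volume element is 4πs² ds.
With χ = A·(1 − s/(3a))·e^(−s/(2a)), the integral evaluates to A²·[8·π·a^3/3].
Setting this equal to 1 gives A² = 1/(8·π·a^3/3).
Plugging in a = 3.43 yields A = 0.05439.

A^2 ≈ 0.00296 Å^(-3)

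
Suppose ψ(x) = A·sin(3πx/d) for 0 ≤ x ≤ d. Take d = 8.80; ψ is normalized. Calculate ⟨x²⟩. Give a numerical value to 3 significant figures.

The expectation value is the |ψ|²-weighted average of x^2: ∫ x^2|ψ|² dx.
The ratio of the moment integral to the normalization integral gives ⟨x²⟩ = -d^2/(18·π^2) + d^2/3.
With d = 8.80, ⟨x^2⟩ = 25.38.

⟨x^2⟩ ≈ 25.4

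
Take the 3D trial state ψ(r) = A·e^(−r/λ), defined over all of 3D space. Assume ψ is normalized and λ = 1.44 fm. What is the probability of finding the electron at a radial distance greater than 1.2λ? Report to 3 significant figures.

With dV = 4πr²dr, the probability is ∫|ψ|² dV over r > 1.2λ.
Normalization gives A² = 1/(π·λ^3).
Substituting u = r/λ, A², 4π and the length scale all cancel in the ratio: P = ∫_{1.2}^{∞} u^2·e^(-2·u) du / ∫_{0}^{∞} u^2·e^(-2·u) du.
Using ∫ u^2·e^(-2·u) du = -(2·u^2 + 2·u + 1)·e^(-2·u)/4, the numerator is 157·e^(-12/5)/100 and the denominator is 1/4.
This evaluates to P = 0.5697.

P ≈ 0.570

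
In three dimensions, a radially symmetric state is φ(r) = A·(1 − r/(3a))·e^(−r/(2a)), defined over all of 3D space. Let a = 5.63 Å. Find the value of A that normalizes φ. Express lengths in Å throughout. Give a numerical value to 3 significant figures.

We need A² ∫|f|² 4πr² dr = 1, taking the integral from 0 to ∞.
With ∫₀^∞ r^4 e^(−αr) dr = 4!/α^5, ∫|φ|² 4πr² dr = A²·(8·π·a^3/3).
Setting this equal to 1 gives A² = 1/(8·π·a^3/3).
Substituting a = 5.63 gives A² = 0.0006689, so A = 0.02586.

A ≈ 0.0259 Å^(-3/2)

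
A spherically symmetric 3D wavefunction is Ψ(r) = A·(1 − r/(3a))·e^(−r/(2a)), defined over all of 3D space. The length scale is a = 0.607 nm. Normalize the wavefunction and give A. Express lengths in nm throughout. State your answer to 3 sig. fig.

A ≈ 0.731 nm^(-3/2)

The normalization condition is ∫|Ψ|² 4πr² dr = 1 from 0 to ∞.
With ∫₀^∞ r^4 e^(−αr) dr = 4!/α^5, carrying out the integral gives A² · 8·π·a^3/3.
So A² = (8·π·a^3/3)^(−1).
With a = 0.607: A² = 0.5337 and A = 0.7306.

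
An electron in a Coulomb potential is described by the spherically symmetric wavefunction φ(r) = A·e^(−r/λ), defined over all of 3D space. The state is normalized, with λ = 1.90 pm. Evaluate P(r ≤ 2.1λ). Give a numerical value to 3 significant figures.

Integrate the radial probability density 4πr²|φ|² over r ≤ 2.1λ.
Normalization gives A² = 1/(π·λ^3).
Substituting u = r/λ, A², 4π and the length scale all cancel in the ratio: P = ∫_{0}^{2.1} u^2·e^(-2·u) du / ∫_{0}^{∞} u^2·e^(-2·u) du.
An antiderivative of u^2·e^(-2·u) is -(2·u^2 + 2·u + 1)·e^(-2·u)/4; evaluating from 0 to 2.1 gives 1/4 - 701·e^(-21/5)/200, while the full integral is 1/4.
This evaluates to P = 0.7898.

P ≈ 0.790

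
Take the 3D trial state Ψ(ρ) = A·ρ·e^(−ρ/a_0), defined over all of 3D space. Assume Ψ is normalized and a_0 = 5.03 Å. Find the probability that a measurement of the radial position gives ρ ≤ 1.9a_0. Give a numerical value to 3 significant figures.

P = ∫ |Ψ|² 4πρ² dρ over ρ ≤ 1.9a_0.
Normalization gives A² = 1/(3·π·a_0^5).
In terms of u = ρ/a_0 (A², 4π and the length scale all cancel between numerator and denominator), P = [∫_{0}^{1.9} u^4·e^(-2·u) du] / [∫_{0}^{∞} u^4·e^(-2·u) du].
An antiderivative of u^4·e^(-2·u) is -(u^4/2 + u^3 + 3·u^2/2 + 3·u/2 + 3/4)·e^(-2·u); evaluating from 0 to 1.9 gives ≈ 0.24912, while the full integral is 3/4.
Taking the ratio yields P = 0.3322.

P ≈ 0.332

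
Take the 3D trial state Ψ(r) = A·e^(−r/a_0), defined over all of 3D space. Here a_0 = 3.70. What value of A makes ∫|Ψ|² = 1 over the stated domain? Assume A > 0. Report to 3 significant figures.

The normalization condition is ∫|Ψ|² 4πr² dr = 1 from 0 to ∞.
Carrying out the integral gives A² · π·a_0^3.
Hence A² = 1/[π·a_0^3].
Plugging in a_0 = 3.70 yields A = 0.07927.

A ≈ 0.0793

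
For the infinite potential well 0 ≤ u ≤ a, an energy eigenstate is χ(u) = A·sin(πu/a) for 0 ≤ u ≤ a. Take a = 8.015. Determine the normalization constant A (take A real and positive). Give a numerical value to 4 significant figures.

Require ∫ |χ|² du = 1 over the whole domain.
Carrying out the integral gives A² · a/2.
Hence A² = 1/[a/2].
With a = 8.015: A² = 0.24953 and A = 0.49953.

A ≈ 0.4995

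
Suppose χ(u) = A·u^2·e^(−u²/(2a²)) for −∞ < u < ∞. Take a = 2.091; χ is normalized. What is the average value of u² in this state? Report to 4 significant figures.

⟨u^2⟩ ≈ 10.93

⟨u²⟩ = ∫ u^2 |χ|² du over the full domain.
Using the Gaussian integral ∫_{−∞}^{∞} e^(−αu²) du = √(π/α), the ratio of the moment integral to the normalization integral gives ⟨u²⟩ = 5·a^2/2.
Putting a = 2.091 gives 10.931.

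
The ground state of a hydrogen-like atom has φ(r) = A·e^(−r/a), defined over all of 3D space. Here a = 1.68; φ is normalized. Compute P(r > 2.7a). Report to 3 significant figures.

With dV = 4πr²dr, the probability is ∫|φ|² dV over r > 2.7a.
A² is fixed by ∫₀^∞ 4πr²|φ|² dr = 1, i.e. A² = (π·a^3)^(−1).
In terms of u = r/a (A², 4π and the length scale all cancel between numerator and denominator), P = [∫_{2.7}^{∞} u^2·e^(-2·u) du] / [∫_{0}^{∞} u^2·e^(-2·u) du].
An antiderivative of u^2·e^(-2·u) is -(2·u^2 + 2·u + 1)·e^(-2·u)/4; evaluating from 2.7 to ∞ gives 1049·e^(-27/5)/200, while the full integral is 1/4.
The region integral divided by the full integral gives P = 0.09476.

P ≈ 0.0948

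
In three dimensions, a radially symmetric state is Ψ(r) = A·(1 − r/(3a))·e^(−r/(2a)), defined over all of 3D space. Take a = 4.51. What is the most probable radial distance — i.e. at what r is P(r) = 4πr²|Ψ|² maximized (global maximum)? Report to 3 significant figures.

r ≈ 4.51

The maximum of P(r) = 4πr²|Ψ|² occurs where its derivative vanishes.
Solving yields r = a.
With a = 4.51, the most probable radial distance is 4.510.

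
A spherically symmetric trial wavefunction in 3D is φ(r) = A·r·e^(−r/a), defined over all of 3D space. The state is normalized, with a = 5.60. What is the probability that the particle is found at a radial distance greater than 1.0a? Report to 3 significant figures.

P = ∫ |φ|² 4πr² dr over r > 1.0a.
The full normalization integral is A²·[3·π·a^5] = 1, fixing A².
In terms of u = r/a (A², 4π and the length scale all cancel between numerator and denominator), P = [∫_{1.0}^{∞} u^4·e^(-2·u) du] / [∫_{0}^{∞} u^4·e^(-2·u) du].
With ∫ u^4·e^(-2·u) du = -(u^4/2 + u^3 + 3·u^2/2 + 3·u/2 + 3/4)·e^(-2·u) + C, the region integral is 21·e^(-2)/4 and the full one is 3/4.
Taking the ratio yields P = 0.9473.

P ≈ 0.947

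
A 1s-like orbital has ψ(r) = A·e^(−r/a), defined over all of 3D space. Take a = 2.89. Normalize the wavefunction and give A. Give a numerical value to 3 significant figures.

A ≈ 0.115

The normalization condition is ∫|ψ|² 4πr² dr = 1 from 0 to ∞.
Carrying out the integral gives A² · π·a^3.
So A² = (π·a^3)^(−1).
With a = 2.89: A² = 0.01319 and A = 0.1148.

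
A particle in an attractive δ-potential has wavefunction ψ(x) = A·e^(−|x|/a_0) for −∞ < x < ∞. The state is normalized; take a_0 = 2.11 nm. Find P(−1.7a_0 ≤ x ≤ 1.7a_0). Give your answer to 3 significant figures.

P = ∫_{−1.7a_0}^{1.7a_0} |ψ(x)|² dx.
With A² fixed by ∫|ψ|² = 1, i.e. A² = (a_0)^(−1), substitute and integrate.
Both integrals are even about x = 0, so only the x ≥ 0 halves are needed (the factors of 2 cancel). Let u = x/a_0; then A² and the length scale cancel, so P = ∫_{0}^{1.7} e^(-2·u) du ÷ ∫_{0}^{∞} e^(-2·u) du.
An antiderivative of e^(-2·u) is -e^(-2·u)/2; evaluating from 0 to 1.7 gives 1/2 - e^(-17/5)/2, while the full integral is 1/2.
Taking the ratio, P = 0.9666.

P ≈ 0.967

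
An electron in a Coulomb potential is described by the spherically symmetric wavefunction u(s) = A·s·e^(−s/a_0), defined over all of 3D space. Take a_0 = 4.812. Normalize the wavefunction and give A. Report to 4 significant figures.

Normalization requires ∫|u|² 4πs² ds = 1, integrated from 0 to ∞.
(Spherical symmetry: dV = 4πs² ds.)
With u = A·s·e^(−s/a_0), the integral evaluates to A²·[3·π·a_0^5].
Setting this equal to 1 gives A² = 1/(3·π·a_0^5).
With a_0 = 4.812: A² = 0.000041125 and A = 0.0064128.

A ≈ 0.006413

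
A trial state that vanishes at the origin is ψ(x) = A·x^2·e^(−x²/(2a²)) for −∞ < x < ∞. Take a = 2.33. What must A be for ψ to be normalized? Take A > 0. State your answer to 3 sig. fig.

The normalization condition is ∫|ψ|² dx = 1 from −∞ to ∞.
The integral (without the A² prefactor) comes out to 3·√(π)·a^5/4.
Hence A² = 1/[3·√(π)·a^5/4].
Substituting a = 2.33 gives A² = 0.01095, so A = 0.1047.

A ≈ 0.105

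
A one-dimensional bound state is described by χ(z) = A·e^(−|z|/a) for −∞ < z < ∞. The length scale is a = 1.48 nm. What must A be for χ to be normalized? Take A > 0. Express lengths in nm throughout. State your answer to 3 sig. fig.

A ≈ 0.822 nm^(-1/2)

The normalization condition is ∫|χ|² dz = 1 from −∞ to ∞.
∫|χ|² dz = A²·(a).
Setting this equal to 1 gives A² = 1/(a).
Plugging in a = 1.48 yields A = 0.8220.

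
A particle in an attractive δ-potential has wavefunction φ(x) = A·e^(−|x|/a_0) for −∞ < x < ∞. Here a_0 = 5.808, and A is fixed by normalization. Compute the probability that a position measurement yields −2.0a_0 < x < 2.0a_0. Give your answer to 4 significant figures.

P = ∫_{−2.0a_0}^{2.0a_0} |φ(x)|² dx.
Since A² = 1/(a_0), this is the region integral divided by the full normalization integral.
Both integrals are even about x = 0, so only the x ≥ 0 halves are needed (the factors of 2 cancel). Let u = x/a_0; then A² and the length scale cancel, so P = ∫_{0}^{2.0} e^(-2·u) du ÷ ∫_{0}^{∞} e^(-2·u) du.
Using ∫ e^(-2·u) du = -e^(-2·u)/2, the numerator is 1/2 - e^(-4)/2 and the denominator is 1/2.
The result is P = 0.98168.

P ≈ 0.9817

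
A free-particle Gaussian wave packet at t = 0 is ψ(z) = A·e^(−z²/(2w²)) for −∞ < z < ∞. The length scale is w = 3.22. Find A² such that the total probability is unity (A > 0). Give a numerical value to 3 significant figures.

Normalization requires ∫|ψ|² dz = 1, integrated from −∞ to ∞.
The integral (without the A² prefactor) comes out to √(π)·w.
So A² = (√(π)·w)^(−1).
Plugging in w = 3.22 yields A = 0.4186.

A^2 ≈ 0.175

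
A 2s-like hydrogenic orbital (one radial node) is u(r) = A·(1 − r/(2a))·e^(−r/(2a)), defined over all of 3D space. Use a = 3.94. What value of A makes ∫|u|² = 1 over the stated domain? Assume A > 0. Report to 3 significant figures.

A ≈ 0.0255

Normalization requires ∫|u|² 4πr² dr = 1, integrated from 0 to ∞.
In 3D with spherical symmetry the volume element is 4πr² dr.
Recall ∫₀^∞ r^m e^(−r/β) dr = m!·β^(m+1), ∫|u|² 4πr² dr = A²·(8·π·a^3).
Plugging in a = 3.94 yields A = 0.02551.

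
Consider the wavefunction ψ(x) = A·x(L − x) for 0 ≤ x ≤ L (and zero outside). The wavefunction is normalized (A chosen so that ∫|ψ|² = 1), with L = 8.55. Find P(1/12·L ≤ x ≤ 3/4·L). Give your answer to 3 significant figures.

The probability is P = ∫ |ψ|² dx over [1/12·L, 3/4·L].
The normalization integral ∫|ψ|²dx over the whole domain equals L^5/30·A², and A² cancels in the ratio.
Let u = x/L; then A² and the length scale cancel, so P = ∫_{1/12}^{3/4} u^2·(1 - u)^2 du ÷ ∫_{0}^{1} u^2·(1 - u)^2 du.
With ∫ u^2·(1 - u)^2 du = u^3·(6·u^2 - 15·u + 10)/30 + C, the region integral is ≈ 0.029713 and the full one is 1/30.
This works out to P = 4621/5184.

P ≈ 0.891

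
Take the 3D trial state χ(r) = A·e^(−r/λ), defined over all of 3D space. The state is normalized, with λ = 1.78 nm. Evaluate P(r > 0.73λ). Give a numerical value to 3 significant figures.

P ≈ 0.819

With dV = 4πr²dr, the probability is ∫|χ|² dV over r > 0.73λ.
The full normalization integral is A²·[π·λ^3] = 1, fixing A².
In terms of u = r/λ (A², 4π and the length scale all cancel between numerator and denominator), P = [∫_{0.73}^{∞} u^2·e^(-2·u) du] / [∫_{0}^{∞} u^2·e^(-2·u) du].
An antiderivative of u^2·e^(-2·u) is -(2·u^2 + 2·u + 1)·e^(-2·u)/4; evaluating from 0.73 to ∞ gives ≈ 0.20470, while the full integral is 1/4.
This evaluates to P = 0.8188.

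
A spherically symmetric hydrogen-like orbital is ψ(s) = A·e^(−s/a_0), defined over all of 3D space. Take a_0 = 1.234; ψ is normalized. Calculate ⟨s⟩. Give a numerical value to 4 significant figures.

⟨s⟩ ≈ 1.851

By definition ⟨s⟩ = ∫ s |ψ(s)|² 4πs² ds.
Evaluating both integrals, ⟨s⟩ = 3·a_0/2.
With a_0 = 1.234, ⟨s⟩ = 1.8510.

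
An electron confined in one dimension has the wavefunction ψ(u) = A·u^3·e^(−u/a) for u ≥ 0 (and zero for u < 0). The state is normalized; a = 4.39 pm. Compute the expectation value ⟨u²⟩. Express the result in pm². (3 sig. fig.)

⟨u^2⟩ ≈ 270 pm^2

By definition ⟨u²⟩ = ∫ u^2 |ψ(u)|² du.
Since the A² factors cancel between numerator and denominator, ⟨u²⟩ = 14·a^2.
Putting a = 4.39 gives 269.8.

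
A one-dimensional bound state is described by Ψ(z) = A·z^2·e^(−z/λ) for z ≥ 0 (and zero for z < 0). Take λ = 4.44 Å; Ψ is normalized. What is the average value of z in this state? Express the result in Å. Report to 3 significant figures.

⟨z⟩ ≈ 11.1 Å

The expectation value is the |Ψ|²-weighted average of z: ∫ z|Ψ|² dz.
The ratio of the moment integral to the normalization integral gives ⟨z⟩ = 5·λ/2.
Putting λ = 4.44 gives 11.10.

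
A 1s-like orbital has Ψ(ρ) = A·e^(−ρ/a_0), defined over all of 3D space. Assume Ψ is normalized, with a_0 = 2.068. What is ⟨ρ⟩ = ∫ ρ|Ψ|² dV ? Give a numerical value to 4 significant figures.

⟨ρ⟩ ≈ 3.102

By definition ⟨ρ⟩ = ∫ ρ |Ψ(ρ)|² 4πρ² dρ.
The ratio of the moment integral to the normalization integral gives ⟨ρ⟩ = 3·a_0/2.
With a_0 = 2.068, ⟨ρ⟩ = 3.1020.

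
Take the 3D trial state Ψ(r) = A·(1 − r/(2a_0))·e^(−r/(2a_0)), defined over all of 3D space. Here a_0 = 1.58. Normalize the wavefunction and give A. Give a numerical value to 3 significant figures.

A ≈ 0.100

Require ∫ |Ψ|² 4πr² dr = 1 over the whole domain.
Carrying out the integral gives A² · 8·π·a_0^3.
So A² = (8·π·a_0^3)^(−1).
With a_0 = 1.58: A² = 0.01009 and A = 0.1004.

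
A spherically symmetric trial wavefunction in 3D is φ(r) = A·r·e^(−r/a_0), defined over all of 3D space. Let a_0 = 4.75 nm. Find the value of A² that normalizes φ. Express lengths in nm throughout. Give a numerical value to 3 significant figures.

A^2 ≈ 0.0000439 nm^(-5)

Normalization requires ∫|φ|² 4πr² dr = 1, integrated from 0 to ∞.
With ∫₀^∞ r^4 e^(−αr) dr = 4!/α^5, the integral (without the A² prefactor) comes out to 3·π·a_0^5.
Setting this equal to 1 gives A² = 1/(3·π·a_0^5).
With a_0 = 4.75: A² = 0.00004388 and A = 0.006624.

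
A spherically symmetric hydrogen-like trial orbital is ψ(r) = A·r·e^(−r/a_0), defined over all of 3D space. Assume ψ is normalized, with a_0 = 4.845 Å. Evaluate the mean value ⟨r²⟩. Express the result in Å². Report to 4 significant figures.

⟨r^2⟩ ≈ 176.1 Å^2

By definition ⟨r²⟩ = ∫ r^2 |ψ(r)|² 4πr² dr.
Using ∫₀^∞ rⁿ e^(−αr) dr = n!/αⁿ⁺¹, since the A² factors cancel between numerator and denominator, ⟨r²⟩ = 15·a_0^2/2.
With a_0 = 4.845, ⟨r^2⟩ = 176.06.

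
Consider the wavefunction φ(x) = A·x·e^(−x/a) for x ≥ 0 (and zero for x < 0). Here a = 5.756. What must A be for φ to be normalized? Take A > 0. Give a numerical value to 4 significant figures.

A ≈ 0.1448

We need A² ∫|f|² dx = 1, taking the integral from 0 to ∞.
Recall ∫₀^∞ x^m e^(−x/β) dx = m!·β^(m+1), with φ = A·x·e^(−x/a), the integral evaluates to A²·[a^3/4].
Setting this equal to 1 gives A² = 1/(a^3/4).
Substituting a = 5.756 gives A² = 0.020975, so A = 0.14483.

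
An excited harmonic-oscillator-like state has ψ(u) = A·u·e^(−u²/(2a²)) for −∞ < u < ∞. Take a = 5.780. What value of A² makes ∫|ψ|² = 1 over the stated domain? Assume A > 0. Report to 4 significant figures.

The normalization condition is ∫|ψ|² du = 1 from −∞ to ∞.
∫|ψ|² du = A²·(√(π)·a^3/2).
So A² = (√(π)·a^3/2)^(−1).
Substituting a = 5.780 gives A² = 0.0058435, so A = 0.076443.

A^2 ≈ 0.005843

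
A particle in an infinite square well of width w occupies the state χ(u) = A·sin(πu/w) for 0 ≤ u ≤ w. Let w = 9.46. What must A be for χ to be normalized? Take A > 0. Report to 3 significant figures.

We need A² ∫|f|² du = 1, taking the integral from 0 to w.
Using sin²θ = (1 − cos 2θ)/2, ∫|χ|² du = A²·(w/2).
Hence A² = 1/[w/2].
Plugging in w = 9.46 yields A = 0.4598.

A ≈ 0.460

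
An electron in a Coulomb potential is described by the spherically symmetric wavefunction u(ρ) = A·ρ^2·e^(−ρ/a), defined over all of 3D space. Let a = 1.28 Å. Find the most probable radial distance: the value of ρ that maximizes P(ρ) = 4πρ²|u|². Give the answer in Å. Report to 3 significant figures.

ρ ≈ 3.84 Å

Differentiate P(ρ) = 4πρ²|u|² with respect to ρ and set to zero.
This gives ρ = 3·a.
With a = 1.28, the most probable radial distance is 3.840 Å.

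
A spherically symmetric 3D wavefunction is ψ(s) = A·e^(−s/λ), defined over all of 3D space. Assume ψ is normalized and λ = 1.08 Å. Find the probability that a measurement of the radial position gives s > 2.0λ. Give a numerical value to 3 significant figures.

P ≈ 0.238

P = ∫ |ψ|² 4πs² ds over s > 2.0λ.
A² is fixed by ∫₀^∞ 4πs²|ψ|² ds = 1, i.e. A² = (π·λ^3)^(−1).
In terms of u = s/λ (A², 4π and the length scale all cancel between numerator and denominator), P = [∫_{2.0}^{∞} u^2·e^(-2·u) du] / [∫_{0}^{∞} u^2·e^(-2·u) du].
Using ∫ u^2·e^(-2·u) du = -(2·u^2 + 2·u + 1)·e^(-2·u)/4, the numerator is 13·e^(-4)/4 and the denominator is 1/4.
Taking the ratio yields P = 0.2381.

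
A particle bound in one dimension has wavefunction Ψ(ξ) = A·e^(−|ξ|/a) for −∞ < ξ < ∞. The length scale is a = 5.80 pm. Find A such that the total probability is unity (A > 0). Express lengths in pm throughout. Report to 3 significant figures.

We need A² ∫|f|² dξ = 1, taking the integral from −∞ to ∞.
Using ∫₀^∞ ξⁿ e^(−αξ) dξ = n!/αⁿ⁺¹, with Ψ = A·e^(−|ξ|/a), the integral evaluates to A²·[a].
Substituting a = 5.80 gives A² = 0.1724, so A = 0.4152.

A ≈ 0.415 pm^(-1/2)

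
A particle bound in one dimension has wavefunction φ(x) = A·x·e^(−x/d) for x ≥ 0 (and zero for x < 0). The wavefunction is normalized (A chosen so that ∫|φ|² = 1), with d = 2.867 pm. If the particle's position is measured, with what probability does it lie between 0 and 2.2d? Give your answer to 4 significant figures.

P ≈ 0.8149

|φ|² is the probability density, so P = ∫_{0}^{2.2d} |φ|² dx.
The normalization integral ∫|φ|²dx over the whole domain equals d^3/4·A², and A² cancels in the ratio.
Let u = x/d; then A² and the length scale cancel, so P = ∫_{0}^{2.2} u^2·e^(-2·u) du ÷ ∫_{0}^{∞} u^2·e^(-2·u) du.
An antiderivative of u^2·e^(-2·u) is -(2·u^2 + 2·u + 1)·e^(-2·u)/4; evaluating from 0 to 2.2 gives 1/4 - 377·e^(-22/5)/100, while the full integral is 1/4.
The result is P = 0.81486.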